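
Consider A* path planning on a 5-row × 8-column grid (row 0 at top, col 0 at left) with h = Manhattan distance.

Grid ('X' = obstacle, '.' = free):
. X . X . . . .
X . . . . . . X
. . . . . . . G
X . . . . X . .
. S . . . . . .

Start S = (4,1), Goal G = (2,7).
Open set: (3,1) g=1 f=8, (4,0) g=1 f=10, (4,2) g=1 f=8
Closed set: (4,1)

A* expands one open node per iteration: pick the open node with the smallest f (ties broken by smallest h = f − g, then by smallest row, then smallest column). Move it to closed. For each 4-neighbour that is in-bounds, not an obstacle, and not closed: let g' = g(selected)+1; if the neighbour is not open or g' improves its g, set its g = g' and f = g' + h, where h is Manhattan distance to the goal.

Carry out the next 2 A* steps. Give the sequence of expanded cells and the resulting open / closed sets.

step 1: expand (3,1) (f=8, h=7) → closed; open now [(2,1) g=2 f=8, (3,2) g=2 f=8, (4,0) g=1 f=10, (4,2) g=1 f=8]
step 2: expand (2,1) (f=8, h=6) → closed; open now [(1,1) g=3 f=10, (2,0) g=3 f=10, (2,2) g=3 f=8, (3,2) g=2 f=8, (4,0) g=1 f=10, (4,2) g=1 f=8]

order=[(3,1) → (2,1)]; open=[(1,1) g=3 f=10, (2,0) g=3 f=10, (2,2) g=3 f=8, (3,2) g=2 f=8, (4,0) g=1 f=10, (4,2) g=1 f=8]; closed=[(2,1), (3,1), (4,1)]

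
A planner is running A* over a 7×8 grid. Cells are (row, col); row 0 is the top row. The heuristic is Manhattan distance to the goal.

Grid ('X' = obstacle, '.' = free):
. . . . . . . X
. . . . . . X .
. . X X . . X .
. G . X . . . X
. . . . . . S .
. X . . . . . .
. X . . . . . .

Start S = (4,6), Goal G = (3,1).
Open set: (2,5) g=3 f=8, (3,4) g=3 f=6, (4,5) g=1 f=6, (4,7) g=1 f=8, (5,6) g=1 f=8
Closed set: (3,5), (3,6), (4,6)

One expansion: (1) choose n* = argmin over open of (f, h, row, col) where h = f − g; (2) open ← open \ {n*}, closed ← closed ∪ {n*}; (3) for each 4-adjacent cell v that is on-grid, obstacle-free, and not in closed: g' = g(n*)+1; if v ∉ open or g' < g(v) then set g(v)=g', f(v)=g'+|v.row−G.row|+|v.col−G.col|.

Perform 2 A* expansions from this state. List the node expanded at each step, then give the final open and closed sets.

step 1: expand (3,4) (f=6, h=3) → closed; open now [(2,4) g=4 f=8, (2,5) g=3 f=8, (4,4) g=4 f=8, (4,5) g=1 f=6, (4,7) g=1 f=8, (5,6) g=1 f=8]
step 2: expand (4,5) (f=6, h=5) → closed; open now [(2,4) g=4 f=8, (2,5) g=3 f=8, (4,4) g=2 f=6, (4,7) g=1 f=8, (5,5) g=2 f=8, (5,6) g=1 f=8]

order=[(3,4) → (4,5)]; open=[(2,4) g=4 f=8, (2,5) g=3 f=8, (4,4) g=2 f=6, (4,7) g=1 f=8, (5,5) g=2 f=8, (5,6) g=1 f=8]; closed=[(3,4), (3,5), (3,6), (4,5), (4,6)]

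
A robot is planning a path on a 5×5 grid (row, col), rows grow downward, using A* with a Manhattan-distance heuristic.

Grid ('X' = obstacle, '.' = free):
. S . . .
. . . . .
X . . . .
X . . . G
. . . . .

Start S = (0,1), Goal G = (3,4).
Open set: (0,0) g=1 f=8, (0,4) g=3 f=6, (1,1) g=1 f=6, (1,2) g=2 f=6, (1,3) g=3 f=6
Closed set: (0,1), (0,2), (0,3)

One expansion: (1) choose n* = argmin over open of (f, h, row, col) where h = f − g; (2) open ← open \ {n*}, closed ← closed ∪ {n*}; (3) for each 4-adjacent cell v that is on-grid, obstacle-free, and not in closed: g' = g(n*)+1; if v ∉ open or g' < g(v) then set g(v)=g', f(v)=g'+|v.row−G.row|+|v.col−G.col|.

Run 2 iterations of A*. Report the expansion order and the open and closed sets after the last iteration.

order=[(0,4) → (1,4)]; open=[(0,0) g=1 f=8, (1,1) g=1 f=6, (1,2) g=2 f=6, (1,3) g=3 f=6, (2,4) g=5 f=6]; closed=[(0,1), (0,2), (0,3), (0,4), (1,4)]

step 1: expand (0,4) (f=6, h=3) → closed; open now [(0,0) g=1 f=8, (1,1) g=1 f=6, (1,2) g=2 f=6, (1,3) g=3 f=6, (1,4) g=4 f=6]
step 2: expand (1,4) (f=6, h=2) → closed; open now [(0,0) g=1 f=8, (1,1) g=1 f=6, (1,2) g=2 f=6, (1,3) g=3 f=6, (2,4) g=5 f=6]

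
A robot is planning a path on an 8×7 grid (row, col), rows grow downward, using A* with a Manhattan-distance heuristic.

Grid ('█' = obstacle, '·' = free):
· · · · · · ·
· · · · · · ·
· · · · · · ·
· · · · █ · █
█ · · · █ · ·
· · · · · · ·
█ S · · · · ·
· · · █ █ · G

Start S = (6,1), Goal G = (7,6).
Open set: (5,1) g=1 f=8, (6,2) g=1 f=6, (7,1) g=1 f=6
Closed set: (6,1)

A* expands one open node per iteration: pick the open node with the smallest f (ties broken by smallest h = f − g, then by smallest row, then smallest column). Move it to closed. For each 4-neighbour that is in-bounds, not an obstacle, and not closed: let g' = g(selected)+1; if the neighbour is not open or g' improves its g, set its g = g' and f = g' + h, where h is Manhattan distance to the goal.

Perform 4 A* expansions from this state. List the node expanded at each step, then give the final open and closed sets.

order=[(6,2) → (6,3) → (6,4) → (6,5)]; open=[(5,1) g=1 f=8, (5,2) g=2 f=8, (5,3) g=3 f=8, (5,4) g=4 f=8, (5,5) g=5 f=8, (6,6) g=5 f=6, (7,1) g=1 f=6, (7,2) g=2 f=6, (7,5) g=5 f=6]; closed=[(6,1), (6,2), (6,3), (6,4), (6,5)]

step 1: expand (6,2) (f=6, h=5) → closed; open now [(5,1) g=1 f=8, (5,2) g=2 f=8, (6,3) g=2 f=6, (7,1) g=1 f=6, (7,2) g=2 f=6]
step 2: expand (6,3) (f=6, h=4) → closed; open now [(5,1) g=1 f=8, (5,2) g=2 f=8, (5,3) g=3 f=8, (6,4) g=3 f=6, (7,1) g=1 f=6, (7,2) g=2 f=6]
step 3: expand (6,4) (f=6, h=3) → closed; open now [(5,1) g=1 f=8, (5,2) g=2 f=8, (5,3) g=3 f=8, (5,4) g=4 f=8, (6,5) g=4 f=6, (7,1) g=1 f=6, (7,2) g=2 f=6]
step 4: expand (6,5) (f=6, h=2) → closed; open now [(5,1) g=1 f=8, (5,2) g=2 f=8, (5,3) g=3 f=8, (5,4) g=4 f=8, (5,5) g=5 f=8, (6,6) g=5 f=6, (7,1) g=1 f=6, (7,2) g=2 f=6, (7,5) g=5 f=6]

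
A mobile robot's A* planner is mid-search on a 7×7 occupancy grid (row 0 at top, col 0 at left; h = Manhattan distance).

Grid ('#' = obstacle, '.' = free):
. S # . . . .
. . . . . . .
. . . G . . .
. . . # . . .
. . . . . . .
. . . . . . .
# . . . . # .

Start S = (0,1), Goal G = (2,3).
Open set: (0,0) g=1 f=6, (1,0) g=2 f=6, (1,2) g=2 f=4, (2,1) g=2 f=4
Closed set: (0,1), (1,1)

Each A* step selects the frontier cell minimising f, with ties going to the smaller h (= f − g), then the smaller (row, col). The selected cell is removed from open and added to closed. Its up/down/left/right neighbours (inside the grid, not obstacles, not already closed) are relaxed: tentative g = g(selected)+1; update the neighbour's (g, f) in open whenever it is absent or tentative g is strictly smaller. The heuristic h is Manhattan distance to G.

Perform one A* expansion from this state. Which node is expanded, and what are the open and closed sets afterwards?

expanded=(1,2); open=[(0,0) g=1 f=6, (1,0) g=2 f=6, (1,3) g=3 f=4, (2,1) g=2 f=4, (2,2) g=3 f=4]; closed=[(0,1), (1,1), (1,2)]

step 1: expand (1,2) (f=4, h=2) → closed; open now [(0,0) g=1 f=6, (1,0) g=2 f=6, (1,3) g=3 f=4, (2,1) g=2 f=4, (2,2) g=3 f=4]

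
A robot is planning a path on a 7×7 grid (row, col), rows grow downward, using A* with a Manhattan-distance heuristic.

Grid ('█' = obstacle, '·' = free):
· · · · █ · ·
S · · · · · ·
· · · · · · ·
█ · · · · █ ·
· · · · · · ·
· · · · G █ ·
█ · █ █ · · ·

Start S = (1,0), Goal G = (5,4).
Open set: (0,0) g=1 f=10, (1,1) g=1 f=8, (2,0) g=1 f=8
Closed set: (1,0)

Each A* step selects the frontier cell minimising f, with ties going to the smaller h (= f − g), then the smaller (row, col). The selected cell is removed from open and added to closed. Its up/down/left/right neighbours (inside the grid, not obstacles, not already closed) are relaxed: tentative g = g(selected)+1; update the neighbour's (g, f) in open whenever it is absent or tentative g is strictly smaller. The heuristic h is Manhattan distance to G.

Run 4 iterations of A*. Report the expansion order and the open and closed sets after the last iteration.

step 1: expand (1,1) (f=8, h=7) → closed; open now [(0,0) g=1 f=10, (0,1) g=2 f=10, (1,2) g=2 f=8, (2,0) g=1 f=8, (2,1) g=2 f=8]
step 2: expand (1,2) (f=8, h=6) → closed; open now [(0,0) g=1 f=10, (0,1) g=2 f=10, (0,2) g=3 f=10, (1,3) g=3 f=8, (2,0) g=1 f=8, (2,1) g=2 f=8, (2,2) g=3 f=8]
step 3: expand (1,3) (f=8, h=5) → closed; open now [(0,0) g=1 f=10, (0,1) g=2 f=10, (0,2) g=3 f=10, (0,3) g=4 f=10, (1,4) g=4 f=8, (2,0) g=1 f=8, (2,1) g=2 f=8, (2,2) g=3 f=8, (2,3) g=4 f=8]
step 4: expand (1,4) (f=8, h=4) → closed; open now [(0,0) g=1 f=10, (0,1) g=2 f=10, (0,2) g=3 f=10, (0,3) g=4 f=10, (1,5) g=5 f=10, (2,0) g=1 f=8, (2,1) g=2 f=8, (2,2) g=3 f=8, (2,3) g=4 f=8, (2,4) g=5 f=8]

order=[(1,1) → (1,2) → (1,3) → (1,4)]; open=[(0,0) g=1 f=10, (0,1) g=2 f=10, (0,2) g=3 f=10, (0,3) g=4 f=10, (1,5) g=5 f=10, (2,0) g=1 f=8, (2,1) g=2 f=8, (2,2) g=3 f=8, (2,3) g=4 f=8, (2,4) g=5 f=8]; closed=[(1,0), (1,1), (1,2), (1,3), (1,4)]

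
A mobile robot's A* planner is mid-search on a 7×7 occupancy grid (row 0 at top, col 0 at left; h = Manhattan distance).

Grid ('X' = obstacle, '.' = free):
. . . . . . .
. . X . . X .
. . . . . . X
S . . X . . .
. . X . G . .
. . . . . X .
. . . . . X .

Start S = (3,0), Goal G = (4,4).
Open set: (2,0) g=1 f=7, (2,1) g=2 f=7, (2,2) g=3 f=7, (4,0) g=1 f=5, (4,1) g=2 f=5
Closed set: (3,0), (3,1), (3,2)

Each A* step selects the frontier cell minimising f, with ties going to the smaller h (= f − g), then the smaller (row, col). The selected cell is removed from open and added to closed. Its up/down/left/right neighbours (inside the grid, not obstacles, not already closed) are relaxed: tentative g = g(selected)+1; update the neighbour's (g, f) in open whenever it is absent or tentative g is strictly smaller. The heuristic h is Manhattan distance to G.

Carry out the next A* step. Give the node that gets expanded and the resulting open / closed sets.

expanded=(4,1); open=[(2,0) g=1 f=7, (2,1) g=2 f=7, (2,2) g=3 f=7, (4,0) g=1 f=5, (5,1) g=3 f=7]; closed=[(3,0), (3,1), (3,2), (4,1)]

step 1: expand (4,1) (f=5, h=3) → closed; open now [(2,0) g=1 f=7, (2,1) g=2 f=7, (2,2) g=3 f=7, (4,0) g=1 f=5, (5,1) g=3 f=7]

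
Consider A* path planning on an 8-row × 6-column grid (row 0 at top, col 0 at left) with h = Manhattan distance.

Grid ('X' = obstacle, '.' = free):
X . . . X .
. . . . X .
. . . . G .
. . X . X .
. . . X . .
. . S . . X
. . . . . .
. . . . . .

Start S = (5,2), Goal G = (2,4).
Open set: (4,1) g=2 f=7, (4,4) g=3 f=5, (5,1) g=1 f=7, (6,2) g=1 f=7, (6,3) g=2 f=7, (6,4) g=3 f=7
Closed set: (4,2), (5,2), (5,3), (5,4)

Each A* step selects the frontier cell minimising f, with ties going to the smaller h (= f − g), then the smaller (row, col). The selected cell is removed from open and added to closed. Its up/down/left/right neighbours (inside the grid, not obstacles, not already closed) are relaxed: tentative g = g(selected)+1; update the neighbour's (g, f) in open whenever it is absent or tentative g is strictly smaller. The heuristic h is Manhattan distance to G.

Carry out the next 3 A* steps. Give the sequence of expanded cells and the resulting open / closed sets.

step 1: expand (4,4) (f=5, h=2) → closed; open now [(4,1) g=2 f=7, (4,5) g=4 f=7, (5,1) g=1 f=7, (6,2) g=1 f=7, (6,3) g=2 f=7, (6,4) g=3 f=7]
step 2: expand (4,5) (f=7, h=3) → closed; open now [(3,5) g=5 f=7, (4,1) g=2 f=7, (5,1) g=1 f=7, (6,2) g=1 f=7, (6,3) g=2 f=7, (6,4) g=3 f=7]
step 3: expand (3,5) (f=7, h=2) → closed; open now [(2,5) g=6 f=7, (4,1) g=2 f=7, (5,1) g=1 f=7, (6,2) g=1 f=7, (6,3) g=2 f=7, (6,4) g=3 f=7]

order=[(4,4) → (4,5) → (3,5)]; open=[(2,5) g=6 f=7, (4,1) g=2 f=7, (5,1) g=1 f=7, (6,2) g=1 f=7, (6,3) g=2 f=7, (6,4) g=3 f=7]; closed=[(3,5), (4,2), (4,4), (4,5), (5,2), (5,3), (5,4)]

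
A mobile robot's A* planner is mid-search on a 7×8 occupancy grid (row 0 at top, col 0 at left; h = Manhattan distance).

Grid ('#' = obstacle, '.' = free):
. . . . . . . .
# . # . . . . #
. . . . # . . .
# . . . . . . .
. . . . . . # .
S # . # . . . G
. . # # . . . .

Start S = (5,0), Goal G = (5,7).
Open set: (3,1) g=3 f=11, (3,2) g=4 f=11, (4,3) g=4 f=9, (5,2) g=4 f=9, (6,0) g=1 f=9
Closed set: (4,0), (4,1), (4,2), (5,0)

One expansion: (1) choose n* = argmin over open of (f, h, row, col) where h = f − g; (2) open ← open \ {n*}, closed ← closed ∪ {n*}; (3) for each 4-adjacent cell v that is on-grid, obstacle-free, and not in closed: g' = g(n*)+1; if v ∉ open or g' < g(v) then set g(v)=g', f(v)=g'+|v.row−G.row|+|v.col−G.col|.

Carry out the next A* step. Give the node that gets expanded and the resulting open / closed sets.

step 1: expand (4,3) (f=9, h=5) → closed; open now [(3,1) g=3 f=11, (3,2) g=4 f=11, (3,3) g=5 f=11, (4,4) g=5 f=9, (5,2) g=4 f=9, (6,0) g=1 f=9]

expanded=(4,3); open=[(3,1) g=3 f=11, (3,2) g=4 f=11, (3,3) g=5 f=11, (4,4) g=5 f=9, (5,2) g=4 f=9, (6,0) g=1 f=9]; closed=[(4,0), (4,1), (4,2), (4,3), (5,0)]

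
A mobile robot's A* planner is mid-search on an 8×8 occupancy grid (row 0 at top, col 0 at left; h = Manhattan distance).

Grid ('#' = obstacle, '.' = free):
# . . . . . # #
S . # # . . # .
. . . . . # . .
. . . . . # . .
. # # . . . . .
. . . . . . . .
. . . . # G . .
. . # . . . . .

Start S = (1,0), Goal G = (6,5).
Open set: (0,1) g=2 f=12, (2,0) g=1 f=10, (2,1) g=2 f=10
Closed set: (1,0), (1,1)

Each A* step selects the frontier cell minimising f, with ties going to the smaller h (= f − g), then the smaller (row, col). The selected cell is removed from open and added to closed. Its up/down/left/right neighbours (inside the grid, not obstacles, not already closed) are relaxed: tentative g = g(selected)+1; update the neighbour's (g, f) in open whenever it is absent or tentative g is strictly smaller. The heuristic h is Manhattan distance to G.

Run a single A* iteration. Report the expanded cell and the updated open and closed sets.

step 1: expand (2,1) (f=10, h=8) → closed; open now [(0,1) g=2 f=12, (2,0) g=1 f=10, (2,2) g=3 f=10, (3,1) g=3 f=10]

expanded=(2,1); open=[(0,1) g=2 f=12, (2,0) g=1 f=10, (2,2) g=3 f=10, (3,1) g=3 f=10]; closed=[(1,0), (1,1), (2,1)]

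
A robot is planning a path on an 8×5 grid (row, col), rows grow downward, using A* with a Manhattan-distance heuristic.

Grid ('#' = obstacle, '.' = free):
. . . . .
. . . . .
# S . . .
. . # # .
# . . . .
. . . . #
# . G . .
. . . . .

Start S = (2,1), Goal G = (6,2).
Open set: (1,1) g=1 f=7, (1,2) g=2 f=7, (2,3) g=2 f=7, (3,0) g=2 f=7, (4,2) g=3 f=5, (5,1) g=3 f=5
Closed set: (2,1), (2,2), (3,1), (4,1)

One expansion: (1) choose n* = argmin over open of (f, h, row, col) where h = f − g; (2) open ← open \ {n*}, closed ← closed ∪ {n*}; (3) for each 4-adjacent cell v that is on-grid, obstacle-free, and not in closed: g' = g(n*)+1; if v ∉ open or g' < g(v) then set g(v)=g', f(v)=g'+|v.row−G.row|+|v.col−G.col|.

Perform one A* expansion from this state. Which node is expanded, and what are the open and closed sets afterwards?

step 1: expand (4,2) (f=5, h=2) → closed; open now [(1,1) g=1 f=7, (1,2) g=2 f=7, (2,3) g=2 f=7, (3,0) g=2 f=7, (4,3) g=4 f=7, (5,1) g=3 f=5, (5,2) g=4 f=5]

expanded=(4,2); open=[(1,1) g=1 f=7, (1,2) g=2 f=7, (2,3) g=2 f=7, (3,0) g=2 f=7, (4,3) g=4 f=7, (5,1) g=3 f=5, (5,2) g=4 f=5]; closed=[(2,1), (2,2), (3,1), (4,1), (4,2)]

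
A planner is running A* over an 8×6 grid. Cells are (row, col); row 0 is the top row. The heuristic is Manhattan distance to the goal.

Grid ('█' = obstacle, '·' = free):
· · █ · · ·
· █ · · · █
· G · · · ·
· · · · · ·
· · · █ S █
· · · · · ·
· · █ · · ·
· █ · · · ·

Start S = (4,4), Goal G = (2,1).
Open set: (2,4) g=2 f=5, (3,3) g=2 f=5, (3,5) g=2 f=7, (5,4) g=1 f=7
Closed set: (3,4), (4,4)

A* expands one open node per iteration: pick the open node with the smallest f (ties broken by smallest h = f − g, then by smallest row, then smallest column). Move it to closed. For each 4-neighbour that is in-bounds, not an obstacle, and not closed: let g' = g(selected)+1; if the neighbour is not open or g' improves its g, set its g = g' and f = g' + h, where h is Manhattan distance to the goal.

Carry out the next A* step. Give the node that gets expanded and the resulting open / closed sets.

step 1: expand (2,4) (f=5, h=3) → closed; open now [(1,4) g=3 f=7, (2,3) g=3 f=5, (2,5) g=3 f=7, (3,3) g=2 f=5, (3,5) g=2 f=7, (5,4) g=1 f=7]

expanded=(2,4); open=[(1,4) g=3 f=7, (2,3) g=3 f=5, (2,5) g=3 f=7, (3,3) g=2 f=5, (3,5) g=2 f=7, (5,4) g=1 f=7]; closed=[(2,4), (3,4), (4,4)]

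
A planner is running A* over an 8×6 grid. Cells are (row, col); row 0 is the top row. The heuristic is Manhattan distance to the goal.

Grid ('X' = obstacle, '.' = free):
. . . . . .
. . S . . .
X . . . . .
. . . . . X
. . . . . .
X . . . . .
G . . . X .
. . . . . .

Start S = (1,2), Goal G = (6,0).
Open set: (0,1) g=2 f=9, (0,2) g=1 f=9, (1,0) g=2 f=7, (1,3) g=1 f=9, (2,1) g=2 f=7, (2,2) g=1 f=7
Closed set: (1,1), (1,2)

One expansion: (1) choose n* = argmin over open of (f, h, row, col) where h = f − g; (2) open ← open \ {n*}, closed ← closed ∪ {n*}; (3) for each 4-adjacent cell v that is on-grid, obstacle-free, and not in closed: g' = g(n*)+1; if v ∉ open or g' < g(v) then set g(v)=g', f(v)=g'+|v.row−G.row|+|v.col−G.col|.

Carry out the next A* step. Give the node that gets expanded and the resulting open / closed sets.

step 1: expand (1,0) (f=7, h=5) → closed; open now [(0,0) g=3 f=9, (0,1) g=2 f=9, (0,2) g=1 f=9, (1,3) g=1 f=9, (2,1) g=2 f=7, (2,2) g=1 f=7]

expanded=(1,0); open=[(0,0) g=3 f=9, (0,1) g=2 f=9, (0,2) g=1 f=9, (1,3) g=1 f=9, (2,1) g=2 f=7, (2,2) g=1 f=7]; closed=[(1,0), (1,1), (1,2)]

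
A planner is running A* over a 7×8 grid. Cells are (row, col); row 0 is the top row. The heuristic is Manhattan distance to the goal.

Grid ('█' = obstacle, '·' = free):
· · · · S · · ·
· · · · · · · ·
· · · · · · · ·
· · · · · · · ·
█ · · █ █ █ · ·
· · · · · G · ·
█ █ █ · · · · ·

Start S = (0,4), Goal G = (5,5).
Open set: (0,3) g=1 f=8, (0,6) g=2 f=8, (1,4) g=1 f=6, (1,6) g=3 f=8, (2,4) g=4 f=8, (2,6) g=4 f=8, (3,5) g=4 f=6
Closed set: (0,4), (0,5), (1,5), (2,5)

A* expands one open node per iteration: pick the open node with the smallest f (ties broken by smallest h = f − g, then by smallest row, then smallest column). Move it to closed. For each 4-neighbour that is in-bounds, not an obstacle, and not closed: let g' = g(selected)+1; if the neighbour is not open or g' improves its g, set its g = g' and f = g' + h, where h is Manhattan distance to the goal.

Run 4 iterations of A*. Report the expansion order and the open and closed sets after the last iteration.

order=[(3,5) → (1,4) → (2,4) → (3,4)]; open=[(0,3) g=1 f=8, (0,6) g=2 f=8, (1,3) g=2 f=8, (1,6) g=3 f=8, (2,3) g=3 f=8, (2,6) g=4 f=8, (3,3) g=4 f=8, (3,6) g=5 f=8]; closed=[(0,4), (0,5), (1,4), (1,5), (2,4), (2,5), (3,4), (3,5)]

step 1: expand (3,5) (f=6, h=2) → closed; open now [(0,3) g=1 f=8, (0,6) g=2 f=8, (1,4) g=1 f=6, (1,6) g=3 f=8, (2,4) g=4 f=8, (2,6) g=4 f=8, (3,4) g=5 f=8, (3,6) g=5 f=8]
step 2: expand (1,4) (f=6, h=5) → closed; open now [(0,3) g=1 f=8, (0,6) g=2 f=8, (1,3) g=2 f=8, (1,6) g=3 f=8, (2,4) g=2 f=6, (2,6) g=4 f=8, (3,4) g=5 f=8, (3,6) g=5 f=8]
step 3: expand (2,4) (f=6, h=4) → closed; open now [(0,3) g=1 f=8, (0,6) g=2 f=8, (1,3) g=2 f=8, (1,6) g=3 f=8, (2,3) g=3 f=8, (2,6) g=4 f=8, (3,4) g=3 f=6, (3,6) g=5 f=8]
step 4: expand (3,4) (f=6, h=3) → closed; open now [(0,3) g=1 f=8, (0,6) g=2 f=8, (1,3) g=2 f=8, (1,6) g=3 f=8, (2,3) g=3 f=8, (2,6) g=4 f=8, (3,3) g=4 f=8, (3,6) g=5 f=8]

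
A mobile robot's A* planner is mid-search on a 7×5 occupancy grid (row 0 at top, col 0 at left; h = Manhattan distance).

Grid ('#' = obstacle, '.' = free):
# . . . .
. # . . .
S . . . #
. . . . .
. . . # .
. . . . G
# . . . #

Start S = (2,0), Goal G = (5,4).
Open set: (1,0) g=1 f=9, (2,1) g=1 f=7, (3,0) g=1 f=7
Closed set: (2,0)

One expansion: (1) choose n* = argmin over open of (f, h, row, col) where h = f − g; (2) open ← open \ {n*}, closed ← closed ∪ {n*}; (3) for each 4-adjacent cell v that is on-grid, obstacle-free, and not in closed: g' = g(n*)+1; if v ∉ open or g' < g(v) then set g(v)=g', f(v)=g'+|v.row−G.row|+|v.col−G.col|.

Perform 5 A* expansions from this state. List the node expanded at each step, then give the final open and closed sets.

order=[(2,1) → (2,2) → (2,3) → (3,3) → (3,4)]; open=[(1,0) g=1 f=9, (1,2) g=3 f=9, (1,3) g=4 f=9, (3,0) g=1 f=7, (3,1) g=2 f=7, (3,2) g=3 f=7, (4,4) g=6 f=7]; closed=[(2,0), (2,1), (2,2), (2,3), (3,3), (3,4)]

step 1: expand (2,1) (f=7, h=6) → closed; open now [(1,0) g=1 f=9, (2,2) g=2 f=7, (3,0) g=1 f=7, (3,1) g=2 f=7]
step 2: expand (2,2) (f=7, h=5) → closed; open now [(1,0) g=1 f=9, (1,2) g=3 f=9, (2,3) g=3 f=7, (3,0) g=1 f=7, (3,1) g=2 f=7, (3,2) g=3 f=7]
step 3: expand (2,3) (f=7, h=4) → closed; open now [(1,0) g=1 f=9, (1,2) g=3 f=9, (1,3) g=4 f=9, (3,0) g=1 f=7, (3,1) g=2 f=7, (3,2) g=3 f=7, (3,3) g=4 f=7]
step 4: expand (3,3) (f=7, h=3) → closed; open now [(1,0) g=1 f=9, (1,2) g=3 f=9, (1,3) g=4 f=9, (3,0) g=1 f=7, (3,1) g=2 f=7, (3,2) g=3 f=7, (3,4) g=5 f=7]
step 5: expand (3,4) (f=7, h=2) → closed; open now [(1,0) g=1 f=9, (1,2) g=3 f=9, (1,3) g=4 f=9, (3,0) g=1 f=7, (3,1) g=2 f=7, (3,2) g=3 f=7, (4,4) g=6 f=7]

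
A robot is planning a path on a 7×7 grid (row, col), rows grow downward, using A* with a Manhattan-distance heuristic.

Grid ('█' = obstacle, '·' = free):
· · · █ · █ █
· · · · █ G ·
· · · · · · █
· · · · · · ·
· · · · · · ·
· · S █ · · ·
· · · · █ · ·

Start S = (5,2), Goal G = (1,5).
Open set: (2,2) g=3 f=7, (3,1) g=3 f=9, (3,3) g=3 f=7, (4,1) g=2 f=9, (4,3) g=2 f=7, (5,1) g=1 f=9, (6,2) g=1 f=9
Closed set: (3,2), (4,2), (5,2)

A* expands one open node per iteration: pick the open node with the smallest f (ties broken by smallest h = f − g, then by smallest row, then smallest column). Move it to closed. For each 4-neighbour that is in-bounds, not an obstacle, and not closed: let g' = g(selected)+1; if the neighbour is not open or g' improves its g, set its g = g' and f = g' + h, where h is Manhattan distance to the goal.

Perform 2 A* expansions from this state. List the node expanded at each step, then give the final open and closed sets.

step 1: expand (2,2) (f=7, h=4) → closed; open now [(1,2) g=4 f=7, (2,1) g=4 f=9, (2,3) g=4 f=7, (3,1) g=3 f=9, (3,3) g=3 f=7, (4,1) g=2 f=9, (4,3) g=2 f=7, (5,1) g=1 f=9, (6,2) g=1 f=9]
step 2: expand (1,2) (f=7, h=3) → closed; open now [(0,2) g=5 f=9, (1,1) g=5 f=9, (1,3) g=5 f=7, (2,1) g=4 f=9, (2,3) g=4 f=7, (3,1) g=3 f=9, (3,3) g=3 f=7, (4,1) g=2 f=9, (4,3) g=2 f=7, (5,1) g=1 f=9, (6,2) g=1 f=9]

order=[(2,2) → (1,2)]; open=[(0,2) g=5 f=9, (1,1) g=5 f=9, (1,3) g=5 f=7, (2,1) g=4 f=9, (2,3) g=4 f=7, (3,1) g=3 f=9, (3,3) g=3 f=7, (4,1) g=2 f=9, (4,3) g=2 f=7, (5,1) g=1 f=9, (6,2) g=1 f=9]; closed=[(1,2), (2,2), (3,2), (4,2), (5,2)]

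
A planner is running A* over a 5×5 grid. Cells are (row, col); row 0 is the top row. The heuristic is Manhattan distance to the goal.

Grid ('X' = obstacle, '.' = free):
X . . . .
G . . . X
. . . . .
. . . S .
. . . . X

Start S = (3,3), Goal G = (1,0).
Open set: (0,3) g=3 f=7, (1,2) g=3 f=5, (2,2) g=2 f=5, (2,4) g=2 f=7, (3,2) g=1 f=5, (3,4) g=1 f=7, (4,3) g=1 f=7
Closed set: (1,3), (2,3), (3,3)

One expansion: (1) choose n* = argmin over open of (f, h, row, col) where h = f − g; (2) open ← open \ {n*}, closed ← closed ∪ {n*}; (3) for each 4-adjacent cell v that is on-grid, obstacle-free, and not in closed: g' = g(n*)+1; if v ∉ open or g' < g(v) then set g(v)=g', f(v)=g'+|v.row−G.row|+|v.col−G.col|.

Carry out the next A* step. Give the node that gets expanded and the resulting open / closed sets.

expanded=(1,2); open=[(0,2) g=4 f=7, (0,3) g=3 f=7, (1,1) g=4 f=5, (2,2) g=2 f=5, (2,4) g=2 f=7, (3,2) g=1 f=5, (3,4) g=1 f=7, (4,3) g=1 f=7]; closed=[(1,2), (1,3), (2,3), (3,3)]

step 1: expand (1,2) (f=5, h=2) → closed; open now [(0,2) g=4 f=7, (0,3) g=3 f=7, (1,1) g=4 f=5, (2,2) g=2 f=5, (2,4) g=2 f=7, (3,2) g=1 f=5, (3,4) g=1 f=7, (4,3) g=1 f=7]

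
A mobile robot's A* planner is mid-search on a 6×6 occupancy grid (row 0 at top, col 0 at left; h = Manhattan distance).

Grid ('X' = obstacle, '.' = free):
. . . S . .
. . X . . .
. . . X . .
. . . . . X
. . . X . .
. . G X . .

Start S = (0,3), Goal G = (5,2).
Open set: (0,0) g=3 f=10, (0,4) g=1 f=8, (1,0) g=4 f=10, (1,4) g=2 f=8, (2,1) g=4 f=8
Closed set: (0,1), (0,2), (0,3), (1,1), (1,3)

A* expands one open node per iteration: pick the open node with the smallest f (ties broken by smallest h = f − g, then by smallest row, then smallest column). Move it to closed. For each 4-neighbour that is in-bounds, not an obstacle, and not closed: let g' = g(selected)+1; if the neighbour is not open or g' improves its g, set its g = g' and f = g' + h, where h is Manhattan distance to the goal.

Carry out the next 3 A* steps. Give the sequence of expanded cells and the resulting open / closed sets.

order=[(2,1) → (2,2) → (3,2)]; open=[(0,0) g=3 f=10, (0,4) g=1 f=8, (1,0) g=4 f=10, (1,4) g=2 f=8, (2,0) g=5 f=10, (3,1) g=5 f=8, (3,3) g=7 f=10, (4,2) g=7 f=8]; closed=[(0,1), (0,2), (0,3), (1,1), (1,3), (2,1), (2,2), (3,2)]

step 1: expand (2,1) (f=8, h=4) → closed; open now [(0,0) g=3 f=10, (0,4) g=1 f=8, (1,0) g=4 f=10, (1,4) g=2 f=8, (2,0) g=5 f=10, (2,2) g=5 f=8, (3,1) g=5 f=8]
step 2: expand (2,2) (f=8, h=3) → closed; open now [(0,0) g=3 f=10, (0,4) g=1 f=8, (1,0) g=4 f=10, (1,4) g=2 f=8, (2,0) g=5 f=10, (3,1) g=5 f=8, (3,2) g=6 f=8]
step 3: expand (3,2) (f=8, h=2) → closed; open now [(0,0) g=3 f=10, (0,4) g=1 f=8, (1,0) g=4 f=10, (1,4) g=2 f=8, (2,0) g=5 f=10, (3,1) g=5 f=8, (3,3) g=7 f=10, (4,2) g=7 f=8]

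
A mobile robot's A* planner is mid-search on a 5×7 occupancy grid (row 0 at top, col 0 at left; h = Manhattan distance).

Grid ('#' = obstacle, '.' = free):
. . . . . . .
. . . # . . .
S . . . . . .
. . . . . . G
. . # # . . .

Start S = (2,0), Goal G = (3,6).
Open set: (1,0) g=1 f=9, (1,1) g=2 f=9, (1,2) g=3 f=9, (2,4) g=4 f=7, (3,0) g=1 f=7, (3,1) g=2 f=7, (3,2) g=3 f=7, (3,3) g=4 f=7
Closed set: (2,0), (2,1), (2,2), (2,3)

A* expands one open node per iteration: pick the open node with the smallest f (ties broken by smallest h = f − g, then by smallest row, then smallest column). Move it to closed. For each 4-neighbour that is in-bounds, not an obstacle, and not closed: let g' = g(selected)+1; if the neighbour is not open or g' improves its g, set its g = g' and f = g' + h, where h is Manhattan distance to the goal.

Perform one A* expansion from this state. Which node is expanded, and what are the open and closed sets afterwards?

expanded=(2,4); open=[(1,0) g=1 f=9, (1,1) g=2 f=9, (1,2) g=3 f=9, (1,4) g=5 f=9, (2,5) g=5 f=7, (3,0) g=1 f=7, (3,1) g=2 f=7, (3,2) g=3 f=7, (3,3) g=4 f=7, (3,4) g=5 f=7]; closed=[(2,0), (2,1), (2,2), (2,3), (2,4)]

step 1: expand (2,4) (f=7, h=3) → closed; open now [(1,0) g=1 f=9, (1,1) g=2 f=9, (1,2) g=3 f=9, (1,4) g=5 f=9, (2,5) g=5 f=7, (3,0) g=1 f=7, (3,1) g=2 f=7, (3,2) g=3 f=7, (3,3) g=4 f=7, (3,4) g=5 f=7]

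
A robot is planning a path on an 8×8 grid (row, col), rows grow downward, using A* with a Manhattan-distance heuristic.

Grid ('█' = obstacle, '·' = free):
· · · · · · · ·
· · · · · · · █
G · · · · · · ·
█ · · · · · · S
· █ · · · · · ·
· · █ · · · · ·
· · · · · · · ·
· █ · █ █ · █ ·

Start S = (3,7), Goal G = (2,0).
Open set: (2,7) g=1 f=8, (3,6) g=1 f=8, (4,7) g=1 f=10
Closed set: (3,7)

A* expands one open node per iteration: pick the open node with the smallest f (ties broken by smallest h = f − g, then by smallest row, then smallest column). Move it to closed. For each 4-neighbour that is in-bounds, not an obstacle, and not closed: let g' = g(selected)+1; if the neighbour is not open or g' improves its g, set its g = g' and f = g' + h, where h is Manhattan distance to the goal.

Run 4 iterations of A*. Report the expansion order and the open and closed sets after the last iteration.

step 1: expand (2,7) (f=8, h=7) → closed; open now [(2,6) g=2 f=8, (3,6) g=1 f=8, (4,7) g=1 f=10]
step 2: expand (2,6) (f=8, h=6) → closed; open now [(1,6) g=3 f=10, (2,5) g=3 f=8, (3,6) g=1 f=8, (4,7) g=1 f=10]
step 3: expand (2,5) (f=8, h=5) → closed; open now [(1,5) g=4 f=10, (1,6) g=3 f=10, (2,4) g=4 f=8, (3,5) g=4 f=10, (3,6) g=1 f=8, (4,7) g=1 f=10]
step 4: expand (2,4) (f=8, h=4) → closed; open now [(1,4) g=5 f=10, (1,5) g=4 f=10, (1,6) g=3 f=10, (2,3) g=5 f=8, (3,4) g=5 f=10, (3,5) g=4 f=10, (3,6) g=1 f=8, (4,7) g=1 f=10]

order=[(2,7) → (2,6) → (2,5) → (2,4)]; open=[(1,4) g=5 f=10, (1,5) g=4 f=10, (1,6) g=3 f=10, (2,3) g=5 f=8, (3,4) g=5 f=10, (3,5) g=4 f=10, (3,6) g=1 f=8, (4,7) g=1 f=10]; closed=[(2,4), (2,5), (2,6), (2,7), (3,7)]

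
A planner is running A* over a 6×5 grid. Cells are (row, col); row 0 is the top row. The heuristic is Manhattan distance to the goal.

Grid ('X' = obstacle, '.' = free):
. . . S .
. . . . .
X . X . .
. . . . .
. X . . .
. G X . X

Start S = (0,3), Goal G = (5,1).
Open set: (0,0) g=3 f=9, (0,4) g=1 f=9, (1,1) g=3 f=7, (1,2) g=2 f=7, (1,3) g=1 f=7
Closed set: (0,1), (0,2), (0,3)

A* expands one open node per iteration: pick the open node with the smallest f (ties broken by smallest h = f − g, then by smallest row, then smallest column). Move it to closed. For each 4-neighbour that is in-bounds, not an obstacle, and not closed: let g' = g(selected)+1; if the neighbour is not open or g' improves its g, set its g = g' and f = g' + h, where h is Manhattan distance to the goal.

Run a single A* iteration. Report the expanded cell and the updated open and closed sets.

expanded=(1,1); open=[(0,0) g=3 f=9, (0,4) g=1 f=9, (1,0) g=4 f=9, (1,2) g=2 f=7, (1,3) g=1 f=7, (2,1) g=4 f=7]; closed=[(0,1), (0,2), (0,3), (1,1)]

step 1: expand (1,1) (f=7, h=4) → closed; open now [(0,0) g=3 f=9, (0,4) g=1 f=9, (1,0) g=4 f=9, (1,2) g=2 f=7, (1,3) g=1 f=7, (2,1) g=4 f=7]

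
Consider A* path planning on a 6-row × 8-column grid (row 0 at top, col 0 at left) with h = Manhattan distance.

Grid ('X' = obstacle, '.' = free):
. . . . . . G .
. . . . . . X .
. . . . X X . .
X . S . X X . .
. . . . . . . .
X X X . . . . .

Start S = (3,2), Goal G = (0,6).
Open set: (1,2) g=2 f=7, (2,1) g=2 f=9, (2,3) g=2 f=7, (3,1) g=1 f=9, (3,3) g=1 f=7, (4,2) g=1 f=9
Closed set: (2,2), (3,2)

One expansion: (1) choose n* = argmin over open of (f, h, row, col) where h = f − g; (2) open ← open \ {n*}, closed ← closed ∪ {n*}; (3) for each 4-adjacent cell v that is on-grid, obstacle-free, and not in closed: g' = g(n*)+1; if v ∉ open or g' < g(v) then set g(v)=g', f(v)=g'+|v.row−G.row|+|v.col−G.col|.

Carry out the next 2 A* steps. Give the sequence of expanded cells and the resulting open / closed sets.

step 1: expand (1,2) (f=7, h=5) → closed; open now [(0,2) g=3 f=7, (1,1) g=3 f=9, (1,3) g=3 f=7, (2,1) g=2 f=9, (2,3) g=2 f=7, (3,1) g=1 f=9, (3,3) g=1 f=7, (4,2) g=1 f=9]
step 2: expand (0,2) (f=7, h=4) → closed; open now [(0,1) g=4 f=9, (0,3) g=4 f=7, (1,1) g=3 f=9, (1,3) g=3 f=7, (2,1) g=2 f=9, (2,3) g=2 f=7, (3,1) g=1 f=9, (3,3) g=1 f=7, (4,2) g=1 f=9]

order=[(1,2) → (0,2)]; open=[(0,1) g=4 f=9, (0,3) g=4 f=7, (1,1) g=3 f=9, (1,3) g=3 f=7, (2,1) g=2 f=9, (2,3) g=2 f=7, (3,1) g=1 f=9, (3,3) g=1 f=7, (4,2) g=1 f=9]; closed=[(0,2), (1,2), (2,2), (3,2)]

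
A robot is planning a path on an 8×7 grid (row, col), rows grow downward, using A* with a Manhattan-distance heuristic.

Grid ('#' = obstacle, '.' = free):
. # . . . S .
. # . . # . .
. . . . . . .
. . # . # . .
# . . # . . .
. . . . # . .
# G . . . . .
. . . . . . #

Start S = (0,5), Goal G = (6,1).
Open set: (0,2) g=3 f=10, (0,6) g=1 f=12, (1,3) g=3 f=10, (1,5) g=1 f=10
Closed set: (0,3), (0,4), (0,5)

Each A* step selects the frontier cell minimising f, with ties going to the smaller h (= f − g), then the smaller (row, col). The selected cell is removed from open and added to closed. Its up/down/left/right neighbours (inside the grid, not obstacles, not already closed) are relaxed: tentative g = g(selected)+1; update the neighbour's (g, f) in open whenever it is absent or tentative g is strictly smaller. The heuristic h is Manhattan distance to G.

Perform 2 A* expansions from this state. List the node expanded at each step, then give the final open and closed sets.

order=[(0,2) → (1,2)]; open=[(0,6) g=1 f=12, (1,3) g=3 f=10, (1,5) g=1 f=10, (2,2) g=5 f=10]; closed=[(0,2), (0,3), (0,4), (0,5), (1,2)]

step 1: expand (0,2) (f=10, h=7) → closed; open now [(0,6) g=1 f=12, (1,2) g=4 f=10, (1,3) g=3 f=10, (1,5) g=1 f=10]
step 2: expand (1,2) (f=10, h=6) → closed; open now [(0,6) g=1 f=12, (1,3) g=3 f=10, (1,5) g=1 f=10, (2,2) g=5 f=10]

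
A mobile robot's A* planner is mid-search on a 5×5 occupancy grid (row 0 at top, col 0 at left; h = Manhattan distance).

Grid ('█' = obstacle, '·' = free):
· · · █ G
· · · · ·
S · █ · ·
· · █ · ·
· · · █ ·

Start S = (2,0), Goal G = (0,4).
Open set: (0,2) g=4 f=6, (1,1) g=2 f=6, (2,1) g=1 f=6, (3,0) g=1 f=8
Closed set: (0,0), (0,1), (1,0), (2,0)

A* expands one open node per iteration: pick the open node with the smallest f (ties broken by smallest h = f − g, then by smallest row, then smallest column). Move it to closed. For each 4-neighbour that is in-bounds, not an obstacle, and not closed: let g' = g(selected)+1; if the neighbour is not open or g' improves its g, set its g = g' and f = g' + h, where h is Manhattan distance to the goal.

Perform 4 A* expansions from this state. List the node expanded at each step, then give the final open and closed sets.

step 1: expand (0,2) (f=6, h=2) → closed; open now [(1,1) g=2 f=6, (1,2) g=5 f=8, (2,1) g=1 f=6, (3,0) g=1 f=8]
step 2: expand (1,1) (f=6, h=4) → closed; open now [(1,2) g=3 f=6, (2,1) g=1 f=6, (3,0) g=1 f=8]
step 3: expand (1,2) (f=6, h=3) → closed; open now [(1,3) g=4 f=6, (2,1) g=1 f=6, (3,0) g=1 f=8]
step 4: expand (1,3) (f=6, h=2) → closed; open now [(1,4) g=5 f=6, (2,1) g=1 f=6, (2,3) g=5 f=8, (3,0) g=1 f=8]

order=[(0,2) → (1,1) → (1,2) → (1,3)]; open=[(1,4) g=5 f=6, (2,1) g=1 f=6, (2,3) g=5 f=8, (3,0) g=1 f=8]; closed=[(0,0), (0,1), (0,2), (1,0), (1,1), (1,2), (1,3), (2,0)]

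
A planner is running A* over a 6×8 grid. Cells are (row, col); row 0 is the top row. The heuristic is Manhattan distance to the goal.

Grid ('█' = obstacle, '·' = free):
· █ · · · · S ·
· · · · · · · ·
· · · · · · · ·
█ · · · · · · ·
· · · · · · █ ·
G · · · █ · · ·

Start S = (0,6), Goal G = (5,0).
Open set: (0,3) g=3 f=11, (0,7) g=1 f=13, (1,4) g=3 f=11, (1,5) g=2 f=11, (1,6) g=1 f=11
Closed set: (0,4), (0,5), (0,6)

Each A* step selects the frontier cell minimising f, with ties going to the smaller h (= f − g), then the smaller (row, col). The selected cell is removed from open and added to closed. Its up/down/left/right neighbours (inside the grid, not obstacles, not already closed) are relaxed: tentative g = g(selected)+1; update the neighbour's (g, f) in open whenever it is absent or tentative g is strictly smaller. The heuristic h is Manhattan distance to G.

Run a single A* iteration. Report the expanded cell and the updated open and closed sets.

expanded=(0,3); open=[(0,2) g=4 f=11, (0,7) g=1 f=13, (1,3) g=4 f=11, (1,4) g=3 f=11, (1,5) g=2 f=11, (1,6) g=1 f=11]; closed=[(0,3), (0,4), (0,5), (0,6)]

step 1: expand (0,3) (f=11, h=8) → closed; open now [(0,2) g=4 f=11, (0,7) g=1 f=13, (1,3) g=4 f=11, (1,4) g=3 f=11, (1,5) g=2 f=11, (1,6) g=1 f=11]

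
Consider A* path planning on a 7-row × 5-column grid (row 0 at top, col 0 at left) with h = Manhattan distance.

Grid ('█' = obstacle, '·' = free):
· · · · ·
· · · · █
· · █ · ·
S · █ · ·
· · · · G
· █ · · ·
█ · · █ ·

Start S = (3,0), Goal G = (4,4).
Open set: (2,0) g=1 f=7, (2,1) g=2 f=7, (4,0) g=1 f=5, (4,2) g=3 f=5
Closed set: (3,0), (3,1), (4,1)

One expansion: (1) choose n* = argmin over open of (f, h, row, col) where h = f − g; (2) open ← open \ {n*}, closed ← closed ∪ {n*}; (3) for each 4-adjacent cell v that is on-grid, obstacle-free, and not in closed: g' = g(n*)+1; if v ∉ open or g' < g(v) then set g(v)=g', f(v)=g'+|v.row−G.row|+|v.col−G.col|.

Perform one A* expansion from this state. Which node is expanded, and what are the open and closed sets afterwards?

step 1: expand (4,2) (f=5, h=2) → closed; open now [(2,0) g=1 f=7, (2,1) g=2 f=7, (4,0) g=1 f=5, (4,3) g=4 f=5, (5,2) g=4 f=7]

expanded=(4,2); open=[(2,0) g=1 f=7, (2,1) g=2 f=7, (4,0) g=1 f=5, (4,3) g=4 f=5, (5,2) g=4 f=7]; closed=[(3,0), (3,1), (4,1), (4,2)]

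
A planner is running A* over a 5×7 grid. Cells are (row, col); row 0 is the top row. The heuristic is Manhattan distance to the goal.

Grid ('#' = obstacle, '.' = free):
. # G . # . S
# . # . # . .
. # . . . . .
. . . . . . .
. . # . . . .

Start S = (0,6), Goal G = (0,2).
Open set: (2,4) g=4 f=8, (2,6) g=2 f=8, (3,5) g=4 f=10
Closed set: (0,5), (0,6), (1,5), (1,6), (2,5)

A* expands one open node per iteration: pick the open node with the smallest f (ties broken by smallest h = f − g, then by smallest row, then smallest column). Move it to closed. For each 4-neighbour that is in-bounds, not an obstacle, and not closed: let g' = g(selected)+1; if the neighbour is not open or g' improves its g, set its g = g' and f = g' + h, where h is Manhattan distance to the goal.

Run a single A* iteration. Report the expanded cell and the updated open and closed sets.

expanded=(2,4); open=[(2,3) g=5 f=8, (2,6) g=2 f=8, (3,4) g=5 f=10, (3,5) g=4 f=10]; closed=[(0,5), (0,6), (1,5), (1,6), (2,4), (2,5)]

step 1: expand (2,4) (f=8, h=4) → closed; open now [(2,3) g=5 f=8, (2,6) g=2 f=8, (3,4) g=5 f=10, (3,5) g=4 f=10]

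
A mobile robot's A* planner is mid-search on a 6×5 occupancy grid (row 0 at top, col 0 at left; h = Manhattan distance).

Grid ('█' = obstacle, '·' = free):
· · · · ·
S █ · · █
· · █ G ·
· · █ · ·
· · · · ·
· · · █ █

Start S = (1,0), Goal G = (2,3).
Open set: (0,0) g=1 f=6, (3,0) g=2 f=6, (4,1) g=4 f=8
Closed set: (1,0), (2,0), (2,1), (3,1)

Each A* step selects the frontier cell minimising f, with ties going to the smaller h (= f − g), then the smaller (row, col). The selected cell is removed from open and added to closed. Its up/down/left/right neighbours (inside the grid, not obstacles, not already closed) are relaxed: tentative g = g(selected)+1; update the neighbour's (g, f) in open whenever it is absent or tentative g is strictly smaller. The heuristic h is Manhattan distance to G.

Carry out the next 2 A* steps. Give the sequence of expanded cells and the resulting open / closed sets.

step 1: expand (3,0) (f=6, h=4) → closed; open now [(0,0) g=1 f=6, (4,0) g=3 f=8, (4,1) g=4 f=8]
step 2: expand (0,0) (f=6, h=5) → closed; open now [(0,1) g=2 f=6, (4,0) g=3 f=8, (4,1) g=4 f=8]

order=[(3,0) → (0,0)]; open=[(0,1) g=2 f=6, (4,0) g=3 f=8, (4,1) g=4 f=8]; closed=[(0,0), (1,0), (2,0), (2,1), (3,0), (3,1)]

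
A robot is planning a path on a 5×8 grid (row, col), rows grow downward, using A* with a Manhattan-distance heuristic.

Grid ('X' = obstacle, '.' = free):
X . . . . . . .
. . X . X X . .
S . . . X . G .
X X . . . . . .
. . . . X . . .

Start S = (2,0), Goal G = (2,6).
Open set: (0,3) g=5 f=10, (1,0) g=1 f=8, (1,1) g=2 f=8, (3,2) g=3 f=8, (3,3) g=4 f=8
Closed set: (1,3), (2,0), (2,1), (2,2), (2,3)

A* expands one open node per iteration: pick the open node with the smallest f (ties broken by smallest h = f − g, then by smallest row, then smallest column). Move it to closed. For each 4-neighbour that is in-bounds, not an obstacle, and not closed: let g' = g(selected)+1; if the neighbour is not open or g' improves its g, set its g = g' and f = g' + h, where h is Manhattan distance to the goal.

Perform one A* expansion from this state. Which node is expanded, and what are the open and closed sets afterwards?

step 1: expand (3,3) (f=8, h=4) → closed; open now [(0,3) g=5 f=10, (1,0) g=1 f=8, (1,1) g=2 f=8, (3,2) g=3 f=8, (3,4) g=5 f=8, (4,3) g=5 f=10]

expanded=(3,3); open=[(0,3) g=5 f=10, (1,0) g=1 f=8, (1,1) g=2 f=8, (3,2) g=3 f=8, (3,4) g=5 f=8, (4,3) g=5 f=10]; closed=[(1,3), (2,0), (2,1), (2,2), (2,3), (3,3)]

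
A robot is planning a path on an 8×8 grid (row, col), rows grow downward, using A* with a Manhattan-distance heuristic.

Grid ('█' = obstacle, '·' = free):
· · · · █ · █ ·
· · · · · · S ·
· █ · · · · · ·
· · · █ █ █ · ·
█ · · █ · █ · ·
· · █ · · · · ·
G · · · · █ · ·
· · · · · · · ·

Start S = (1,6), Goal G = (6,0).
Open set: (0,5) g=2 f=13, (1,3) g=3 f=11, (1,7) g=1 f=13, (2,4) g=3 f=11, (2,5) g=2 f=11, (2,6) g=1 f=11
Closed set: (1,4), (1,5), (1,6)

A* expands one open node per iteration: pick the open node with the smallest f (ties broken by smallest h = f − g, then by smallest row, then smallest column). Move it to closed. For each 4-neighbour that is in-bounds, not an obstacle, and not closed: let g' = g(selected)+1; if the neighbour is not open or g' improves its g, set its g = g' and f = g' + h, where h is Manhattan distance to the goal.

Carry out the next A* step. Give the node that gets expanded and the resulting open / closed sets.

step 1: expand (1,3) (f=11, h=8) → closed; open now [(0,3) g=4 f=13, (0,5) g=2 f=13, (1,2) g=4 f=11, (1,7) g=1 f=13, (2,3) g=4 f=11, (2,4) g=3 f=11, (2,5) g=2 f=11, (2,6) g=1 f=11]

expanded=(1,3); open=[(0,3) g=4 f=13, (0,5) g=2 f=13, (1,2) g=4 f=11, (1,7) g=1 f=13, (2,3) g=4 f=11, (2,4) g=3 f=11, (2,5) g=2 f=11, (2,6) g=1 f=11]; closed=[(1,3), (1,4), (1,5), (1,6)]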